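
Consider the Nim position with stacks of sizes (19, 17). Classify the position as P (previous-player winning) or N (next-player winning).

N-position

Nim-sum: 19 ^ 17 = 2.
The nim-sum is 2 ≠ 0, so this is an N-position: the player to move can win.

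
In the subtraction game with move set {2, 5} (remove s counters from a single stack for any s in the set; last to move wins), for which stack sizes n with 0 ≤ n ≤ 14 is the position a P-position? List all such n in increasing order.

Grundy values for subtraction set {2, 5}:
k:     0  1  2  3  4  5  6  7  8  9 10 11 12 13 14
g(k):  0  0  1  1  0  2  1  0  0  1  1  0  2  1  0
The P-positions (g = 0) in 0..14 are 0, 1, 4, 7, 8, 11, 14.

0, 1, 4, 7, 8, 11, 14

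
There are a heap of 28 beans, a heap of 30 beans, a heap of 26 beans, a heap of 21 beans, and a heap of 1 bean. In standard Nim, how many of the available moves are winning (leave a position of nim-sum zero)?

3

Compute the nim-sum pairwise:
28 ⊕ 30 = 2
2 ⊕ 26 = 24
24 ⊕ 21 = 13
13 ⊕ 1 = 12
The overall nim-sum is X = 12. A heap of size p has a winning move iff p XOR X < p (reduce it to p XOR X).
  28: 28 XOR 12 = 16 < 28 — winning move (to 16).
  30: 30 XOR 12 = 18 < 30 — winning move (to 18).
  26: 26 XOR 12 = 22 < 26 — winning move (to 22).
  21: 21 XOR 12 = 25 ≥ 21 — no move.
  1: 1 XOR 12 = 13 ≥ 1 — no move.
That gives 3 winning moves.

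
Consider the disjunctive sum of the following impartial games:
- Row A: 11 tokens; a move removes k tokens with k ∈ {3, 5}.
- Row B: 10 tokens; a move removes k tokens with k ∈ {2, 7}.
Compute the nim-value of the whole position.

For row A, compute g(0), g(1), … with moves {3, 5}:
k:     0  1  2  3  4  5  6  7  8  9 10 11
g(k):  0  0  0  1  1  1  2  2  0  0  0  1
So g(11) = 1.
Build the Grundy sequence for row B with g(k) = mex{g(k−s) : s ∈ {2, 7}, s ≤ k}:
k:     0  1  2  3  4  5  6  7  8  9 10
g(k):  0  0  1  1  0  0  1  1  2  0  0
So g(10) = 0.
The value of a disjunctive sum is the nim-sum of the parts.
Combined value = 1 ⊕ 0 = 1.

1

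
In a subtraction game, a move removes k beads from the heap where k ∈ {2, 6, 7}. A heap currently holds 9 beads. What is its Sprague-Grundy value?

Grundy values for subtraction set {2, 6, 7}:
g(0) = mex{} = 0
g(1) = mex{} = 0
g(2) = mex{0} = 1
g(3) = mex{0} = 1
g(4) = mex{1} = 0
g(5) = mex{1} = 0
g(6) = mex{0} = 1
g(7) = mex{0} = 1
g(8) = mex{0,1} = 2
g(9) = mex{1} = 0
So g(9) = 0.

0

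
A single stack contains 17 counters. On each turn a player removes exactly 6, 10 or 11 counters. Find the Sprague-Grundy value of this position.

0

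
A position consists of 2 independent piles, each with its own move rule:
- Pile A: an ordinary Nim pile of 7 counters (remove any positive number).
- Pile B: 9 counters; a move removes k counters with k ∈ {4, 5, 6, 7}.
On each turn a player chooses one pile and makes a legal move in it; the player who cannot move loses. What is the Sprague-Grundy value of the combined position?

Pile A is a plain Nim pile of size 7, so its Grundy value is 7.
Grundy values for pile B (subtraction set {4, 5, 6, 7}):
g(0) = mex{} = 0
g(1) = mex{} = 0
g(2) = mex{} = 0
g(3) = mex{} = 0
g(4) = mex{0} = 1
g(5) = mex{0} = 1
g(6) = mex{0} = 1
g(7) = mex{0} = 1
g(8) = mex{0,1} = 2
g(9) = mex{0,1} = 2
So g(9) = 2.
By the Sprague-Grundy theorem, the Grundy value of a sum of independent games is the XOR of the component values.
Combined value = 7 XOR 2 = 5.

5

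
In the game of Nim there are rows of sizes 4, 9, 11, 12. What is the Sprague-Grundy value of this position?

10

In binary:
  0100  (4)
  1001  (9)
  1011  (11)
  1100  (12)
  ----
  1010  (10)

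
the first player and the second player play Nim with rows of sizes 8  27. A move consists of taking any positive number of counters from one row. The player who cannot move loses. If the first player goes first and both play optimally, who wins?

Compute the nim-sum pairwise:
8 XOR 27 = 19
The nim-sum is 19 ≠ 0, so this is an N-position: the player to move can win; the first player has a winning move.

the first player wins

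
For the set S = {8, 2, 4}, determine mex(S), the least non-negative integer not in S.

0 is not in the set, so the mex is 0.

0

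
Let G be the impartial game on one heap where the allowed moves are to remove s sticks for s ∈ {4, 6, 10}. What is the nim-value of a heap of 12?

3

Compute g(0), g(1), … for moves {4, 6, 10}:
k:     0  1  2  3  4  5  6  7  8  9 10 11 12
g(k):  0  0  0  0  1  1  1  1  2  2  2  2  3
So g(12) = 3.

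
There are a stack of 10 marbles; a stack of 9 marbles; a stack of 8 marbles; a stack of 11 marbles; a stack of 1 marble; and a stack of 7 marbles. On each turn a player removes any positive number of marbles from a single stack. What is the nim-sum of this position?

6

In binary:
  1010  (10)
  1001  (9)
  1000  (8)
  1011  (11)
  0001  (1)
  0111  (7)
  ----
  0110  (6)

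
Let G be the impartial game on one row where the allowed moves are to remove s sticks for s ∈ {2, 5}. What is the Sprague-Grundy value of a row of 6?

1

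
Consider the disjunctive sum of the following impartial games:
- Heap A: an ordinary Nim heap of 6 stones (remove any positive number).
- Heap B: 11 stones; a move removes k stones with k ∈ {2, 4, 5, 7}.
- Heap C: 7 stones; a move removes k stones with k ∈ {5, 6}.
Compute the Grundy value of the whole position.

Heap A is a plain Nim heap of size 6, so its Grundy value is 6.
Build the Grundy sequence for heap B with g(k) = mex{g(k−s) : s ∈ {2, 4, 5, 7}, s ≤ k}:
g(0) = mex{} = 0
g(1) = mex{} = 0
g(2) = mex{0} = 1
g(3) = mex{0} = 1
g(4) = mex{0,1} = 2
g(5) = mex{0,1} = 2
g(6) = mex{0,1,2} = 3
g(7) = mex{0,1,2} = 3
g(8) = mex{0,1,2,3} = 4
g(9) = mex{1,2,3} = 0
g(10) = mex{1,2,3,4} = 0
g(11) = mex{0,2,3} = 1
So g(11) = 1.
Build the Grundy sequence for heap C with g(k) = mex{g(k−s) : s ∈ {5, 6}, s ≤ k}:
k:     0  1  2  3  4  5  6  7
g(k):  0  0  0  0  0  1  1  1
So g(7) = 1.
By the Sprague-Grundy theorem, the Grundy value of a sum of independent games is the XOR of the component values.
Combined value = 6 XOR 1 XOR 1 = 6.

6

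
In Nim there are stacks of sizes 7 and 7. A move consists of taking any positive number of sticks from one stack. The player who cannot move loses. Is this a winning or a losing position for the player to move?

Losing position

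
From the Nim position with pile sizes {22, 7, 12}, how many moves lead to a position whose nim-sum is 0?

1

Write each in binary and XOR column by column:
  10110  (22)
  00111  (7)
  01100  (12)
  -----
  11101  (29)
The overall nim-sum is X = 29. A pile of size p has a winning move iff p XOR X < p (reduce it to p XOR X).
  22: 22 XOR 29 = 11 < 22 — winning move (to 11).
  7: 7 XOR 29 = 26 ≥ 7 — no move.
  12: 12 XOR 29 = 17 ≥ 12 — no move.
That gives 1 winning move.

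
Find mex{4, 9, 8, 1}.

0 is not in the set, so the mex is 0.

0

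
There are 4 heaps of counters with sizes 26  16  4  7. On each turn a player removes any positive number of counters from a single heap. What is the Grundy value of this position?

9

Compute the nim-sum pairwise:
26 ⊕ 16 = 10
10 ⊕ 4 = 14
14 ⊕ 7 = 9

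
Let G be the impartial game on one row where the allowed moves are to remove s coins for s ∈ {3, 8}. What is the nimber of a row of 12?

Compute g(0), g(1), … for moves {3, 8}:
g(0) = mex{} = 0
g(1) = mex{} = 0
g(2) = mex{} = 0
g(3) = mex{0} = 1
g(4) = mex{0} = 1
g(5) = mex{0} = 1
g(6) = mex{1} = 0
g(7) = mex{1} = 0
g(8) = mex{0,1} = 2
g(9) = mex{0} = 1
g(10) = mex{0} = 1
g(11) = mex{1,2} = 0
g(12) = mex{1} = 0
So g(12) = 0.

0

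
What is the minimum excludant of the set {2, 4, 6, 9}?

0

0 is not in the set, so the mex is 0.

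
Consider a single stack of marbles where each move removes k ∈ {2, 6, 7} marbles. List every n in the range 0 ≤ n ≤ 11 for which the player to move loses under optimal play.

Grundy values for subtraction set {2, 6, 7}:
k:     0  1  2  3  4  5  6  7  8  9 10 11
g(k):  0  0  1  1  0  0  1  1  2  0  3  1
The P-positions (g = 0) in 0..11 are 0, 1, 4, 5, 9.

0, 1, 4, 5, 9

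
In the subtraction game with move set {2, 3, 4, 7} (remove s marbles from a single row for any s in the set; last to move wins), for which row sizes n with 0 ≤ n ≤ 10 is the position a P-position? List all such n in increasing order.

Build the Grundy sequence with g(k) = mex{g(k−s) : s ∈ {2, 3, 4, 7}, s ≤ k}:
g(0) = mex{} = 0
g(1) = mex{} = 0
g(2) = mex{0} = 1
g(3) = mex{0} = 1
g(4) = mex{0,1} = 2
g(5) = mex{0,1} = 2
g(6) = mex{1,2} = 0
g(7) = mex{0,1,2} = 3
g(8) = mex{0,2} = 1
g(9) = mex{0,1,2,3} = 4
g(10) = mex{0,1,3} = 2
The P-positions (g = 0) in 0..10 are 0, 1, 6.

0, 1, 6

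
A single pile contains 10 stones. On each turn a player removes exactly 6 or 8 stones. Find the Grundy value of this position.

1

Build the Grundy sequence with g(k) = mex{g(k−s) : s ∈ {6, 8}, s ≤ k}:
g(0) = mex{} = 0
g(1) = mex{} = 0
g(2) = mex{} = 0
g(3) = mex{} = 0
g(4) = mex{} = 0
g(5) = mex{} = 0
g(6) = mex{0} = 1
g(7) = mex{0} = 1
g(8) = mex{0} = 1
g(9) = mex{0} = 1
g(10) = mex{0} = 1
So g(10) = 1.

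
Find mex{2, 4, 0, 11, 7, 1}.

3

The values 0, 1, 2 are all present; 3 is the first non-negative integer missing from the set.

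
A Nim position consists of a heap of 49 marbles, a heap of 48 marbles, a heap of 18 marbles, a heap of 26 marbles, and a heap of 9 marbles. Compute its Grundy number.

0

Compute the nim-sum pairwise:
49 ⊕ 48 = 1
1 ⊕ 18 = 19
19 ⊕ 26 = 9
9 ⊕ 9 = 0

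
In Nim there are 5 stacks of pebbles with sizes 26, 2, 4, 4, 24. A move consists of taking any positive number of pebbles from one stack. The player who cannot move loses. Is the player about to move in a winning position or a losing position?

Losing position

Nim-sum: 26 ⊕ 2 ⊕ 4 ⊕ 4 ⊕ 24 = 0.
The nim-sum is 0, so this is a P-position: the player to move is in a losing position under optimal play.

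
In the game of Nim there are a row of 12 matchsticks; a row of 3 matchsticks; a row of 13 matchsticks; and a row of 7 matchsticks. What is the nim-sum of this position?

5

Write each in binary and XOR column by column:
  1100  (12)
  0011  (3)
  1101  (13)
  0111  (7)
  ----
  0101  (5)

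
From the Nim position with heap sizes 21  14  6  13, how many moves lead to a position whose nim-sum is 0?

1

Nim-sum: 21 XOR 14 XOR 6 XOR 13 = 16.
The overall nim-sum is X = 16. A heap of size p has a winning move iff p XOR X < p (reduce it to p XOR X).
  21: 21 XOR 16 = 5 < 21 — winning move (to 5).
  14: 14 XOR 16 = 30 ≥ 14 — no move.
  6: 6 XOR 16 = 22 ≥ 6 — no move.
  13: 13 XOR 16 = 29 ≥ 13 — no move.
That gives 1 winning move.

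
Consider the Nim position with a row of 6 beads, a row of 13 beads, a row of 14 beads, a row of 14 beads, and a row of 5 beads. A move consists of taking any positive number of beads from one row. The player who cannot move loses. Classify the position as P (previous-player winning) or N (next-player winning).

Compute the nim-sum pairwise:
6 ^ 13 = 11
11 ^ 14 = 5
5 ^ 14 = 11
11 ^ 5 = 14
The nim-sum is 14 ≠ 0, so this is an N-position: the player to move can win.

N-position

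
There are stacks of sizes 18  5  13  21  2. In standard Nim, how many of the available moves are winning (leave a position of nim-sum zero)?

Nim-sum: 18 ⊕ 5 ⊕ 13 ⊕ 21 ⊕ 2 = 13.
The overall nim-sum is X = 13. A stack of size p has a winning move iff p XOR X < p (reduce it to p XOR X).
  18: 18 XOR 13 = 31 ≥ 18 — no move.
  5: 5 XOR 13 = 8 ≥ 5 — no move.
  13: 13 XOR 13 = 0 < 13 — winning move (to 0).
  21: 21 XOR 13 = 24 ≥ 21 — no move.
  2: 2 XOR 13 = 15 ≥ 2 — no move.
That gives 1 winning move.

1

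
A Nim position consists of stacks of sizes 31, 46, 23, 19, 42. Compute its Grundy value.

31

Compute the nim-sum pairwise:
31 ⊕ 46 = 49
49 ⊕ 23 = 38
38 ⊕ 19 = 53
53 ⊕ 42 = 31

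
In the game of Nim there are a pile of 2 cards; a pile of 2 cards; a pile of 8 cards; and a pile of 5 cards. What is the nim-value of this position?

13

In binary:
  0010  (2)
  0010  (2)
  1000  (8)
  0101  (5)
  ----
  1101  (13)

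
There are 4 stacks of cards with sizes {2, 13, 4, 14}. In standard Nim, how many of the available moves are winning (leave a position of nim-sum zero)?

Nim-sum: 2 ⊕ 13 ⊕ 4 ⊕ 14 = 5.
The overall nim-sum is X = 5. A stack of size p has a winning move iff p XOR X < p (reduce it to p XOR X).
  2: 2 XOR 5 = 7 ≥ 2 — no move.
  13: 13 XOR 5 = 8 < 13 — winning move (to 8).
  4: 4 XOR 5 = 1 < 4 — winning move (to 1).
  14: 14 XOR 5 = 11 < 14 — winning move (to 11).
That gives 3 winning moves.

3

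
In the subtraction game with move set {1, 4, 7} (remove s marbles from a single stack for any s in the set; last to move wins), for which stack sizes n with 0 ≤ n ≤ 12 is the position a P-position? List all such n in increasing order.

0, 2, 5, 8, 10

Build the Grundy sequence with g(k) = mex{g(k−s) : s ∈ {1, 4, 7}, s ≤ k}:
g(0) = mex{} = 0
g(1) = mex{0} = 1
g(2) = mex{1} = 0
g(3) = mex{0} = 1
g(4) = mex{0,1} = 2
g(5) = mex{1,2} = 0
g(6) = mex{0} = 1
g(7) = mex{0,1} = 2
g(8) = mex{1,2} = 0
g(9) = mex{0} = 1
g(10) = mex{1} = 0
g(11) = mex{0,2} = 1
g(12) = mex{0,1} = 2
The P-positions (g = 0) in 0..12 are 0, 2, 5, 8, 10.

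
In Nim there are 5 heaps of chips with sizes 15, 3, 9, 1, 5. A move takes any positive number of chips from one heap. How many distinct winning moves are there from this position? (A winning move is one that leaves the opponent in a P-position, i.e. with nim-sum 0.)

Nim-sum: 15 XOR 3 XOR 9 XOR 1 XOR 5 = 1.
The overall nim-sum is X = 1. A heap of size p has a winning move iff p XOR X < p (reduce it to p XOR X).
  15: 15 XOR 1 = 14 < 15 — winning move (to 14).
  3: 3 XOR 1 = 2 < 3 — winning move (to 2).
  9: 9 XOR 1 = 8 < 9 — winning move (to 8).
  1: 1 XOR 1 = 0 < 1 — winning move (to 0).
  5: 5 XOR 1 = 4 < 5 — winning move (to 4).
That gives 5 winning moves.

5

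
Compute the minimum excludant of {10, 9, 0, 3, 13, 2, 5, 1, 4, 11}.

6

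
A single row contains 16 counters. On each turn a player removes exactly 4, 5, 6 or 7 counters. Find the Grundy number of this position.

1

Grundy values for subtraction set {4, 5, 6, 7}:
k:     0  1  2  3  4  5  6  7  8  9 10 11 12 13 14 15 16
g(k):  0  0  0  0  1  1  1  1  2  2  2  0  0  0  0  1  1
So g(16) = 1.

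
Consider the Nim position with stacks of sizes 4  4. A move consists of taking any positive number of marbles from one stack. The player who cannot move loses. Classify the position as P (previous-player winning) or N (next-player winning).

Nim-sum: 4 ^ 4 = 0.
The nim-sum is 0, so this is a P-position: the player to move is in a losing position under optimal play.

P-position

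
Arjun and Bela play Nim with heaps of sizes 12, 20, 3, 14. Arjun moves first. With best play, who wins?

Arjun wins

Nim-sum: 12 ⊕ 20 ⊕ 3 ⊕ 14 = 21.
The nim-sum is 21 ≠ 0, so this is an N-position: the player to move can win; Arjun has a winning move.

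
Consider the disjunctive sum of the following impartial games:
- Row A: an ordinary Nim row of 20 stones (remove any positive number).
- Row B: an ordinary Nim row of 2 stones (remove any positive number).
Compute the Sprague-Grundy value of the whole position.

22

Row A is a plain Nim row of size 20, so its Grundy value is 20.
Row B is a plain Nim row of size 2, so its Grundy value is 2.
The value of a disjunctive sum is the nim-sum of the parts.
Combined value = 20 ⊕ 2 = 22.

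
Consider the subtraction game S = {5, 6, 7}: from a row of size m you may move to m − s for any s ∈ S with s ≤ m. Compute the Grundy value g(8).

Compute g(0), g(1), … for moves {5, 6, 7}:
k:     0  1  2  3  4  5  6  7  8
g(k):  0  0  0  0  0  1  1  1  1
So g(8) = 1.

1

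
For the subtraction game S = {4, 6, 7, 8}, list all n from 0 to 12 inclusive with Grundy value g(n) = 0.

0, 1, 2, 3, 12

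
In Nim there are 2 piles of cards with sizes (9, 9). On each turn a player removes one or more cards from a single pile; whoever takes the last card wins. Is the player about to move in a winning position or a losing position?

Losing position

In binary:
  1001  (9)
  1001  (9)
  ----
  0000  (0)
The nim-sum is 0, so this is a P-position: the player to move is in a losing position under optimal play.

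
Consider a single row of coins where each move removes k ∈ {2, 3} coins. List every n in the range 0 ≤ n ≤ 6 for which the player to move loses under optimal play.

0, 1, 5, 6

Compute g(0), g(1), … for moves {2, 3}:
g(0) = mex{} = 0
g(1) = mex{} = 0
g(2) = mex{0} = 1
g(3) = mex{0} = 1
g(4) = mex{0,1} = 2
g(5) = mex{1} = 0
g(6) = mex{1,2} = 0
The P-positions (g = 0) in 0..6 are 0, 1, 5, 6.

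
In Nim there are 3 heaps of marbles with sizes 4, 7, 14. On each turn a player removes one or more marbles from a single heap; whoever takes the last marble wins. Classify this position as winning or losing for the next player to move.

Winning position

Nim-sum: 4 ^ 7 ^ 14 = 13.
The nim-sum is 13 ≠ 0, so this is an N-position: the player to move can win.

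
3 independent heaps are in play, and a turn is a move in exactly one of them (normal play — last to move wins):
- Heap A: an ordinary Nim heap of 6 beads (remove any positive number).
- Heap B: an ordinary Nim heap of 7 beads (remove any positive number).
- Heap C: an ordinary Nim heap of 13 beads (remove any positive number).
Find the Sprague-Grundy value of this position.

12

Heap A is a plain Nim heap of size 6, so its Grundy value is 6.
Heap B is a plain Nim heap of size 7, so its Grundy value is 7.
Heap C is a plain Nim heap of size 13, so its Grundy value is 13.
By the Sprague-Grundy theorem, the Grundy value of a sum of independent games is the XOR of the component values.
Combined value = 6 XOR 7 XOR 13 = 12.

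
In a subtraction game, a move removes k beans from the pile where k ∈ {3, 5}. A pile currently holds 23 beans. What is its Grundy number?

2

Compute g(0), g(1), … for moves {3, 5}:
k:     0  1  2  3  4  5  6  7  8  9 10 11 12 13 14 15 16 17 18 19 20 21 22 23
g(k):  0  0  0  1  1  1  2  2  0  0  0  1  1  1  2  2  0  0  0  1  1  1  2  2
So g(23) = 2.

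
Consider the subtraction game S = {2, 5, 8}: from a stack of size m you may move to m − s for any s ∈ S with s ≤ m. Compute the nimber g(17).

0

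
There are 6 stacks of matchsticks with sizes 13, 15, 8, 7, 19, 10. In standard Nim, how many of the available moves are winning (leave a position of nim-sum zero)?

1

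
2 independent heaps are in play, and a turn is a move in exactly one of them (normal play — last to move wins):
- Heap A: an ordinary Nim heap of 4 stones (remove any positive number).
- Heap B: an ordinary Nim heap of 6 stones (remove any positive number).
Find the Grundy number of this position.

2

Heap A is a plain Nim heap of size 4, so its Grundy value is 4.
Heap B is a plain Nim heap of size 6, so its Grundy value is 6.
The value of a disjunctive sum is the nim-sum of the parts.
Combined value = 4 ⊕ 6 = 2.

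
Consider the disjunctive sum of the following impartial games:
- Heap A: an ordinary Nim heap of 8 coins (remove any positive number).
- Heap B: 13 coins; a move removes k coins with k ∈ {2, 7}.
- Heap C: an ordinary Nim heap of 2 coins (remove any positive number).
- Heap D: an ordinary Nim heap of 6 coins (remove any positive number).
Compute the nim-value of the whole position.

Heap A is a plain Nim heap of size 8, so its Grundy value is 8.
Build the Grundy sequence for heap B with g(k) = mex{g(k−s) : s ∈ {2, 7}, s ≤ k}:
k:     0  1  2  3  4  5  6  7  8  9 10 11 12 13
g(k):  0  0  1  1  0  0  1  1  2  0  0  1  1  0
So g(13) = 0.
Heap C is a plain Nim heap of size 2, so its Grundy value is 2.
Heap D is a plain Nim heap of size 6, so its Grundy value is 6.
By the Sprague-Grundy theorem, the Grundy value of a sum of independent games is the XOR of the component values.
Combined value = 8 XOR 0 XOR 2 XOR 6 = 12.

12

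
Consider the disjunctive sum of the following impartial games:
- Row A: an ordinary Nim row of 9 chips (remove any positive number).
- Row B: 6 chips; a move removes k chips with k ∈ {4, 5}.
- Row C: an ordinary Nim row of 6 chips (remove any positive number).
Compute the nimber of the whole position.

14

Row A is a plain Nim row of size 9, so its Grundy value is 9.
Build the Grundy sequence for row B with g(k) = mex{g(k−s) : s ∈ {4, 5}, s ≤ k}:
k:     0  1  2  3  4  5  6
g(k):  0  0  0  0  1  1  1
So g(6) = 1.
Row C is a plain Nim row of size 6, so its Grundy value is 6.
By the Sprague-Grundy theorem, the Grundy value of a sum of independent games is the XOR of the component values.
Combined value = 9 XOR 1 XOR 6 = 14.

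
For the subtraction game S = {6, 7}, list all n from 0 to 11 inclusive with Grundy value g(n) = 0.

0, 1, 2, 3, 4, 5

Grundy values for subtraction set {6, 7}:
k:     0  1  2  3  4  5  6  7  8  9 10 11
g(k):  0  0  0  0  0  0  1  1  1  1  1  1
The P-positions (g = 0) in 0..11 are 0, 1, 2, 3, 4, 5.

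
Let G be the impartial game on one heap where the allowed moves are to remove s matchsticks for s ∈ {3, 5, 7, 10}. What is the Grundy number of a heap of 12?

4

Compute g(0), g(1), … for moves {3, 5, 7, 10}:
g(0) = mex{} = 0
g(1) = mex{} = 0
g(2) = mex{} = 0
g(3) = mex{0} = 1
g(4) = mex{0} = 1
g(5) = mex{0} = 1
g(6) = mex{0,1} = 2
g(7) = mex{0,1} = 2
g(8) = mex{0,1} = 2
g(9) = mex{0,1,2} = 3
g(10) = mex{0,1,2} = 3
g(11) = mex{0,1,2} = 3
g(12) = mex{0,1,2,3} = 4
So g(12) = 4.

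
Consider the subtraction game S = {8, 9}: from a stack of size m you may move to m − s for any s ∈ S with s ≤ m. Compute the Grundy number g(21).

0

Build the Grundy sequence with g(k) = mex{g(k−s) : s ∈ {8, 9}, s ≤ k}:
k:     0  1  2  3  4  5  6  7  8  9 10 11 12 13 14 15 16 17 18 19 20 21
g(k):  0  0  0  0  0  0  0  0  1  1  1  1  1  1  1  1  2  0  0  0  0  0
So g(21) = 0.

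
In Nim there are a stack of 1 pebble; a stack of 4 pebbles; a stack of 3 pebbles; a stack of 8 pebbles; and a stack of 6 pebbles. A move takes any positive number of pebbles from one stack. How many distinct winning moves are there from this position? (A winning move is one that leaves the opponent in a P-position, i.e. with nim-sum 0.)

1

Bitwise XOR of the heap sizes:
  0001  (1)
  0100  (4)
  0011  (3)
  1000  (8)
  0110  (6)
  ----
  1000  (8)
The overall nim-sum is X = 8. A stack of size p has a winning move iff p XOR X < p (reduce it to p XOR X).
  1: 1 XOR 8 = 9 ≥ 1 — no move.
  4: 4 XOR 8 = 12 ≥ 4 — no move.
  3: 3 XOR 8 = 11 ≥ 3 — no move.
  8: 8 XOR 8 = 0 < 8 — winning move (to 0).
  6: 6 XOR 8 = 14 ≥ 6 — no move.
That gives 1 winning move.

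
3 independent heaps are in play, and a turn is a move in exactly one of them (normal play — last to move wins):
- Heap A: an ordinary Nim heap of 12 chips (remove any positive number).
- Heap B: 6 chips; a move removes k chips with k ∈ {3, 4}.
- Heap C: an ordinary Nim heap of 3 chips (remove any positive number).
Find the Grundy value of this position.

13

Heap A is a plain Nim heap of size 12, so its Grundy value is 12.
Grundy values for heap B (subtraction set {3, 4}):
k:     0  1  2  3  4  5  6
g(k):  0  0  0  1  1  1  2
So g(6) = 2.
Heap C is a plain Nim heap of size 3, so its Grundy value is 3.
The value of a disjunctive sum is the nim-sum of the parts.
Combined value = 12 ⊕ 2 ⊕ 3 = 13.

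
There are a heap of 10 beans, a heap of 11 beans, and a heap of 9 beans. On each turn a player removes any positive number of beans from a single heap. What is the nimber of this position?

8

Nim-sum: 10 ^ 11 ^ 9 = 8.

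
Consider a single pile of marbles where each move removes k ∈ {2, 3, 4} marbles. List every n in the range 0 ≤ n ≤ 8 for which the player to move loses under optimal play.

0, 1, 6, 7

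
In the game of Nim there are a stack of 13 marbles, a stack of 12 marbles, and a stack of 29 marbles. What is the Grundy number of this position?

28

In binary:
  01101  (13)
  01100  (12)
  11101  (29)
  -----
  11100  (28)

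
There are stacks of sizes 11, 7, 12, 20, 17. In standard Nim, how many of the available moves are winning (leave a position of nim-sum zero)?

Write each in binary and XOR column by column:
  01011  (11)
  00111  (7)
  01100  (12)
  10100  (20)
  10001  (17)
  -----
  00101  (5)
The overall nim-sum is X = 5. A stack of size p has a winning move iff p XOR X < p (reduce it to p XOR X).
  11: 11 XOR 5 = 14 ≥ 11 — no move.
  7: 7 XOR 5 = 2 < 7 — winning move (to 2).
  12: 12 XOR 5 = 9 < 12 — winning move (to 9).
  20: 20 XOR 5 = 17 < 20 — winning move (to 17).
  17: 17 XOR 5 = 20 ≥ 17 — no move.
That gives 3 winning moves.

3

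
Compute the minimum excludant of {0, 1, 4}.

The values 0, 1 are all present; 2 is the first non-negative integer missing from the set.

2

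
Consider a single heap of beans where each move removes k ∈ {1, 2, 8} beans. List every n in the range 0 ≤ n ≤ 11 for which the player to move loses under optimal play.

0, 3, 6, 9

Build the Grundy sequence with g(k) = mex{g(k−s) : s ∈ {1, 2, 8}, s ≤ k}:
g(0) = mex{} = 0
g(1) = mex{0} = 1
g(2) = mex{0,1} = 2
g(3) = mex{1,2} = 0
g(4) = mex{0,2} = 1
g(5) = mex{0,1} = 2
g(6) = mex{1,2} = 0
g(7) = mex{0,2} = 1
g(8) = mex{0,1} = 2
g(9) = mex{1,2} = 0
g(10) = mex{0,2} = 1
g(11) = mex{0,1} = 2
The P-positions (g = 0) in 0..11 are 0, 3, 6, 9.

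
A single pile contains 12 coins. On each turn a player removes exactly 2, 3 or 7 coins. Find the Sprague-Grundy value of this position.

Build the Grundy sequence with g(k) = mex{g(k−s) : s ∈ {2, 3, 7}, s ≤ k}:
g(0) = mex{} = 0
g(1) = mex{} = 0
g(2) = mex{0} = 1
g(3) = mex{0} = 1
g(4) = mex{0,1} = 2
g(5) = mex{1} = 0
g(6) = mex{1,2} = 0
g(7) = mex{0,2} = 1
g(8) = mex{0} = 1
g(9) = mex{0,1} = 2
g(10) = mex{1} = 0
g(11) = mex{1,2} = 0
g(12) = mex{0,2} = 1
So g(12) = 1.

1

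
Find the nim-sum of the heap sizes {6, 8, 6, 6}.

14

Compute the nim-sum pairwise:
6 ^ 8 = 14
14 ^ 6 = 8
8 ^ 6 = 14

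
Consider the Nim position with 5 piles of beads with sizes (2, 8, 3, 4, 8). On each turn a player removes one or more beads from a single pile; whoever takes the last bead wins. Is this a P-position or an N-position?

N-position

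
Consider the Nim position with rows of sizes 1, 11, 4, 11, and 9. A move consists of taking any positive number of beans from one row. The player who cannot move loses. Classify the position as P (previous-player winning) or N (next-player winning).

N-position

Nim-sum: 1 ⊕ 11 ⊕ 4 ⊕ 11 ⊕ 9 = 12.
The nim-sum is 12 ≠ 0, so this is an N-position: the player to move can win.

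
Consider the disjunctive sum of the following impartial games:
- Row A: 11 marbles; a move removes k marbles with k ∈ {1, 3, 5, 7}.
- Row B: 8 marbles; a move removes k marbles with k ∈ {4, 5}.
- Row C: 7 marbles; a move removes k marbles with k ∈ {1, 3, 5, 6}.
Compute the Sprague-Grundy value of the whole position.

0

For row A, compute g(0), g(1), … with moves {1, 3, 5, 7}:
k:     0  1  2  3  4  5  6  7  8  9 10 11
g(k):  0  1  0  1  0  1  0  1  0  1  0  1
So g(11) = 1.
For row B, compute g(0), g(1), … with moves {4, 5}:
g(0) = mex{} = 0
g(1) = mex{} = 0
g(2) = mex{} = 0
g(3) = mex{} = 0
g(4) = mex{0} = 1
g(5) = mex{0} = 1
g(6) = mex{0} = 1
g(7) = mex{0} = 1
g(8) = mex{0,1} = 2
So g(8) = 2.
For row C, compute g(0), g(1), … with moves {1, 3, 5, 6}:
k:     0  1  2  3  4  5  6  7
g(k):  0  1  0  1  0  1  2  3
So g(7) = 3.
By the Sprague-Grundy theorem, the Grundy value of a sum of independent games is the XOR of the component values.
Combined value = 1 XOR 2 XOR 3 = 0.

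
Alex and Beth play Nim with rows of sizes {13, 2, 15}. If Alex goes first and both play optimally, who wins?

In binary:
  1101  (13)
  0010  (2)
  1111  (15)
  ----
  0000  (0)
The nim-sum is 0, so this is a P-position: the player to move is in a losing position under optimal play; Alex is about to move from it and so loses — Beth wins.

Beth wins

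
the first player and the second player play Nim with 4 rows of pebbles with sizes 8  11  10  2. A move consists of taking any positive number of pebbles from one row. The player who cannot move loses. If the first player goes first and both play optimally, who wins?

the first player wins

Compute the nim-sum pairwise:
8 ⊕ 11 = 3
3 ⊕ 10 = 9
9 ⊕ 2 = 11
The nim-sum is 11 ≠ 0, so this is an N-position: the player to move can win; the first player has a winning move.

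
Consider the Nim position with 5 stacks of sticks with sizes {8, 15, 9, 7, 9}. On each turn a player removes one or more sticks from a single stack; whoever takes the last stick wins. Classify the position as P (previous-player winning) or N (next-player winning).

P-position

Write each in binary and XOR column by column:
  1000  (8)
  1111  (15)
  1001  (9)
  0111  (7)
  1001  (9)
  ----
  0000  (0)
The nim-sum is 0, so this is a P-position: the player to move is in a losing position under optimal play.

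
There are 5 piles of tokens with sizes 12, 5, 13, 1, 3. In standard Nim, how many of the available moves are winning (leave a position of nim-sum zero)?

3

Bitwise XOR of the heap sizes:
  1100  (12)
  0101  (5)
  1101  (13)
  0001  (1)
  0011  (3)
  ----
  0110  (6)
The overall nim-sum is X = 6. A pile of size p has a winning move iff p XOR X < p (reduce it to p XOR X).
  12: 12 XOR 6 = 10 < 12 — winning move (to 10).
  5: 5 XOR 6 = 3 < 5 — winning move (to 3).
  13: 13 XOR 6 = 11 < 13 — winning move (to 11).
  1: 1 XOR 6 = 7 ≥ 1 — no move.
  3: 3 XOR 6 = 5 ≥ 3 — no move.
That gives 3 winning moves.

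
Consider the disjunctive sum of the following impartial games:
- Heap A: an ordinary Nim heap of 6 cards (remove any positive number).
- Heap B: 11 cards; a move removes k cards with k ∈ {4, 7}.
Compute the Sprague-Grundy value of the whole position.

Heap A is a plain Nim heap of size 6, so its Grundy value is 6.
Grundy values for heap B (subtraction set {4, 7}):
k:     0  1  2  3  4  5  6  7  8  9 10 11
g(k):  0  0  0  0  1  1  1  1  2  2  2  0
So g(11) = 0.
The value of a disjunctive sum is the nim-sum of the parts.
Combined value = 6 XOR 0 = 6.

6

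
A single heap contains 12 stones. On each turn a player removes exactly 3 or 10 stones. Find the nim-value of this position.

Compute g(0), g(1), … for moves {3, 10}:
k:     0  1  2  3  4  5  6  7  8  9 10 11 12
g(k):  0  0  0  1  1  1  0  0  0  1  1  1  2
So g(12) = 2.

2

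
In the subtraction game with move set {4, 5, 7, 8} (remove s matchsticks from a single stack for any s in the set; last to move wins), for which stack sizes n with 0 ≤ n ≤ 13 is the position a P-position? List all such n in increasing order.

0, 1, 2, 3, 12, 13

Build the Grundy sequence with g(k) = mex{g(k−s) : s ∈ {4, 5, 7, 8}, s ≤ k}:
k:     0  1  2  3  4  5  6  7  8  9 10 11 12 13
g(k):  0  0  0  0  1  1  1  1  2  2  2  2  0  0
The P-positions (g = 0) in 0..13 are 0, 1, 2, 3, 12, 13.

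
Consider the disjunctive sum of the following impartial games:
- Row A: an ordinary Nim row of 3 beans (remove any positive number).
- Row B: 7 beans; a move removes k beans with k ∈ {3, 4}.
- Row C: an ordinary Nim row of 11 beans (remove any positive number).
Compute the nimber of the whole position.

8

Row A is a plain Nim row of size 3, so its Grundy value is 3.
Build the Grundy sequence for row B with g(k) = mex{g(k−s) : s ∈ {3, 4}, s ≤ k}:
k:     0  1  2  3  4  5  6  7
g(k):  0  0  0  1  1  1  2  0
So g(7) = 0.
Row C is a plain Nim row of size 11, so its Grundy value is 11.
The value of a disjunctive sum is the nim-sum of the parts.
Combined value = 3 ⊕ 0 ⊕ 11 = 8.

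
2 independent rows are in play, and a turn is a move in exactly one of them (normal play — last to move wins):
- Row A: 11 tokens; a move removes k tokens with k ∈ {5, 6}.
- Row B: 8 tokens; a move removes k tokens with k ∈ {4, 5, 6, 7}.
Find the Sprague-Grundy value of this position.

2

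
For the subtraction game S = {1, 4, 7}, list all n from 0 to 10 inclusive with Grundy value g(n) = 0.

0, 2, 5, 8, 10

Compute g(0), g(1), … for moves {1, 4, 7}:
k:     0  1  2  3  4  5  6  7  8  9 10
g(k):  0  1  0  1  2  0  1  2  0  1  0
The P-positions (g = 0) in 0..10 are 0, 2, 5, 8, 10.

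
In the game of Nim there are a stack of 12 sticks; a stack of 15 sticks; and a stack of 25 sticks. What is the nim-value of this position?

Nim-sum: 12 XOR 15 XOR 25 = 26.

26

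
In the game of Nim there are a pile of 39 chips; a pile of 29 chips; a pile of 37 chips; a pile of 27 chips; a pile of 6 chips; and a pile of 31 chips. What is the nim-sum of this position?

29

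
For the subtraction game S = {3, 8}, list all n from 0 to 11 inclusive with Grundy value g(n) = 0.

0, 1, 2, 6, 7, 11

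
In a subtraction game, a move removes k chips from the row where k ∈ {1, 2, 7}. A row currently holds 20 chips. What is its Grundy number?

2

Compute g(0), g(1), … for moves {1, 2, 7}:
k:     0  1  2  3  4  5  6  7  8  9 10 11 12 13 14 15 16 17 18 19 20
g(k):  0  1  2  0  1  2  0  1  2  0  1  2  0  1  2  0  1  2  0  1  2
So g(20) = 2.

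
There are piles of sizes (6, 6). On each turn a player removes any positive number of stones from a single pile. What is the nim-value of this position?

0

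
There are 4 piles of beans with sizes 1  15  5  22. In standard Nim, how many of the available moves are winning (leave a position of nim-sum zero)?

1

In binary:
  00001  (1)
  01111  (15)
  00101  (5)
  10110  (22)
  -----
  11101  (29)
The overall nim-sum is X = 29. A pile of size p has a winning move iff p XOR X < p (reduce it to p XOR X).
  1: 1 XOR 29 = 28 ≥ 1 — no move.
  15: 15 XOR 29 = 18 ≥ 15 — no move.
  5: 5 XOR 29 = 24 ≥ 5 — no move.
  22: 22 XOR 29 = 11 < 22 — winning move (to 11).
That gives 1 winning move.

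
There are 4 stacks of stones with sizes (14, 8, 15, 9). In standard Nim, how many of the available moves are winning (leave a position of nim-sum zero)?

Bitwise XOR of the heap sizes:
  1110  (14)
  1000  (8)
  1111  (15)
  1001  (9)
  ----
  0000  (0)
The nim-sum is already 0, so every move leaves a nonzero nim-sum — there are no winning moves.

0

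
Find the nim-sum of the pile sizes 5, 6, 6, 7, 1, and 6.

5

In binary:
  101  (5)
  110  (6)
  110  (6)
  111  (7)
  001  (1)
  110  (6)
  ---
  101  (5)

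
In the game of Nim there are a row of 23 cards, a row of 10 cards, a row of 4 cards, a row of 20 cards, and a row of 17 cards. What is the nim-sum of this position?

Compute the nim-sum pairwise:
23 ^ 10 = 29
29 ^ 4 = 25
25 ^ 20 = 13
13 ^ 17 = 28

28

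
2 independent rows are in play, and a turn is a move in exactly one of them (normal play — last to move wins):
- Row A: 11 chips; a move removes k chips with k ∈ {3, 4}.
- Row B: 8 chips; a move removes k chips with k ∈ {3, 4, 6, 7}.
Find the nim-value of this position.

For row A, compute g(0), g(1), … with moves {3, 4}:
g(0) = mex{} = 0
g(1) = mex{} = 0
g(2) = mex{} = 0
g(3) = mex{0} = 1
g(4) = mex{0} = 1
g(5) = mex{0} = 1
g(6) = mex{0,1} = 2
g(7) = mex{1} = 0
g(8) = mex{1} = 0
g(9) = mex{1,2} = 0
g(10) = mex{0,2} = 1
g(11) = mex{0} = 1
So g(11) = 1.
For row B, compute g(0), g(1), … with moves {3, 4, 6, 7}:
g(0) = mex{} = 0
g(1) = mex{} = 0
g(2) = mex{} = 0
g(3) = mex{0} = 1
g(4) = mex{0} = 1
g(5) = mex{0} = 1
g(6) = mex{0,1} = 2
g(7) = mex{0,1} = 2
g(8) = mex{0,1} = 2
So g(8) = 2.
The value of a disjunctive sum is the nim-sum of the parts.
Combined value = 1 XOR 2 = 3.

3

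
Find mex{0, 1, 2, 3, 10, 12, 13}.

4

The values 0, 1, 2, 3 are all present; 4 is the first non-negative integer missing from the set.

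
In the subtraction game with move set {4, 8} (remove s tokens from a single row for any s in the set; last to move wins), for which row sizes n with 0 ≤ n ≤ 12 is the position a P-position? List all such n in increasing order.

0, 1, 2, 3, 12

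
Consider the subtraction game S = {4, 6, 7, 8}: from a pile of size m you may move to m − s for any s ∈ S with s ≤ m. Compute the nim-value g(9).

2

Grundy values for subtraction set {4, 6, 7, 8}:
k:     0  1  2  3  4  5  6  7  8  9
g(k):  0  0  0  0  1  1  1  1  2  2
So g(9) = 2.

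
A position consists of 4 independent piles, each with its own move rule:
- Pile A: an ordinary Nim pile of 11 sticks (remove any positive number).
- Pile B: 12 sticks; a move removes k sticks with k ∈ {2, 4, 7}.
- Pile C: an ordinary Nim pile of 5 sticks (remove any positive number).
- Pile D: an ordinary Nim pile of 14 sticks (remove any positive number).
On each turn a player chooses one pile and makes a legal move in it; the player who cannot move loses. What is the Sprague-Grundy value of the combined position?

Pile A is a plain Nim pile of size 11, so its Grundy value is 11.
Build the Grundy sequence for pile B with g(k) = mex{g(k−s) : s ∈ {2, 4, 7}, s ≤ k}:
g(0) = mex{} = 0
g(1) = mex{} = 0
g(2) = mex{0} = 1
g(3) = mex{0} = 1
g(4) = mex{0,1} = 2
g(5) = mex{0,1} = 2
g(6) = mex{1,2} = 0
g(7) = mex{0,1,2} = 3
g(8) = mex{0,2} = 1
g(9) = mex{1,2,3} = 0
g(10) = mex{0,1} = 2
g(11) = mex{0,2,3} = 1
g(12) = mex{1,2} = 0
So g(12) = 0.
Pile C is a plain Nim pile of size 5, so its Grundy value is 5.
Pile D is a plain Nim pile of size 14, so its Grundy value is 14.
The value of a disjunctive sum is the nim-sum of the parts.
Combined value = 11 XOR 0 XOR 5 XOR 14 = 0.

0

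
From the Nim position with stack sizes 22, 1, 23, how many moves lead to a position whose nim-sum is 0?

0

Compute the nim-sum pairwise:
22 XOR 1 = 23
23 XOR 23 = 0
The nim-sum is already 0, so every move leaves a nonzero nim-sum — there are no winning moves.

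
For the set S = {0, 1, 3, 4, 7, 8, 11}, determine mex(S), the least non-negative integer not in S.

2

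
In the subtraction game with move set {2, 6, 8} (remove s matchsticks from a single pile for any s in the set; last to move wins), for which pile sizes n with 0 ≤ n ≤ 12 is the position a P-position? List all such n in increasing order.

0, 1, 4, 5

Compute g(0), g(1), … for moves {2, 6, 8}:
k:     0  1  2  3  4  5  6  7  8  9 10 11 12
g(k):  0  0  1  1  0  0  1  1  2  2  3  3  2
The P-positions (g = 0) in 0..12 are 0, 1, 4, 5.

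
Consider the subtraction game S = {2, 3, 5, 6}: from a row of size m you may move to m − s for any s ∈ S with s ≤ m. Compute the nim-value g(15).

Grundy values for subtraction set {2, 3, 5, 6}:
k:     0  1  2  3  4  5  6  7  8  9 10 11 12 13 14 15
g(k):  0  0  1  1  2  2  3  3  0  0  1  1  2  2  3  3
So g(15) = 3.

3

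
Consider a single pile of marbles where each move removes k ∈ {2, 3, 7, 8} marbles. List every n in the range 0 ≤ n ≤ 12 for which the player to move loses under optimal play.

Build the Grundy sequence with g(k) = mex{g(k−s) : s ∈ {2, 3, 7, 8}, s ≤ k}:
g(0) = mex{} = 0
g(1) = mex{} = 0
g(2) = mex{0} = 1
g(3) = mex{0} = 1
g(4) = mex{0,1} = 2
g(5) = mex{1} = 0
g(6) = mex{1,2} = 0
g(7) = mex{0,2} = 1
g(8) = mex{0} = 1
g(9) = mex{0,1} = 2
g(10) = mex{1} = 0
g(11) = mex{1,2} = 0
g(12) = mex{0,2} = 1
The P-positions (g = 0) in 0..12 are 0, 1, 5, 6, 10, 11.

0, 1, 5, 6, 10, 11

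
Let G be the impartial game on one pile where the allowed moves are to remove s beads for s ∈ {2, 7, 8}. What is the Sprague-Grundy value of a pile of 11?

Build the Grundy sequence with g(k) = mex{g(k−s) : s ∈ {2, 7, 8}, s ≤ k}:
k:     0  1  2  3  4  5  6  7  8  9 10 11
g(k):  0  0  1  1  0  0  1  1  2  2  0  3
So g(11) = 3.

3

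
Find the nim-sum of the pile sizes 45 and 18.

63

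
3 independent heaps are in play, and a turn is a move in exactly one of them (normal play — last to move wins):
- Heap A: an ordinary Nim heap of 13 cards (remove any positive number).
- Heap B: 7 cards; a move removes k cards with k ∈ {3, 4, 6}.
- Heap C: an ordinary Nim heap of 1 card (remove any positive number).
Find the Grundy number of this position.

14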